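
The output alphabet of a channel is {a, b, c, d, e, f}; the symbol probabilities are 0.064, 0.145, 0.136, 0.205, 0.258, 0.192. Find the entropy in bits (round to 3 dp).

2.479 bits

H = −Σ pᵢ log₂ pᵢ.
−0.064·log₂(0.064) = 0.2538
−0.145·log₂(0.145) = 0.4040
−0.136·log₂(0.136) = 0.3915
−0.205·log₂(0.205) = 0.4687
−0.258·log₂(0.258) = 0.5043
−0.192·log₂(0.192) = 0.4571
Sum ≈ 2.4793 → 2.479 bits.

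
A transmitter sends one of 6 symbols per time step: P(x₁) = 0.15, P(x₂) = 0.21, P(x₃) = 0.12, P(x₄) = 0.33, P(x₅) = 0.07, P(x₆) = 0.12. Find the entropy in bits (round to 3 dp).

H = −Σ pᵢ log₂ pᵢ.
−0.15·log₂(0.15) = 0.4105
−0.21·log₂(0.21) = 0.4728
−0.12·log₂(0.12) = 0.3671
−0.33·log₂(0.33) = 0.5278
−0.07·log₂(0.07) = 0.2686
−0.12·log₂(0.12) = 0.3671
Sum ≈ 2.4139 → 2.414 bits.

2.414 bits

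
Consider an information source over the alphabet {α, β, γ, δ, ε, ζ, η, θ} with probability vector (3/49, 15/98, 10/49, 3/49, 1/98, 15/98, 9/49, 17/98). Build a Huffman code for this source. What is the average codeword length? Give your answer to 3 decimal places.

2.816 bits/symbol

Repeatedly combine the two least-probable nodes; the expected code length is the sum of the merged weights.
merge 1/98 + 3/49 → 1/14
merge 3/49 + 1/14 → 13/98
merge 13/98 + 15/98 → 2/7
merge 15/98 + 17/98 → 16/49
merge 9/49 + 10/49 → 19/49
merge 2/7 + 16/49 → 30/49
merge 19/49 + 30/49 → 1
L = 1/14 + 13/98 + 2/7 + 16/49 + 19/49 + 30/49 + 1 = 138/49 ≈ 2.816 bits/symbol.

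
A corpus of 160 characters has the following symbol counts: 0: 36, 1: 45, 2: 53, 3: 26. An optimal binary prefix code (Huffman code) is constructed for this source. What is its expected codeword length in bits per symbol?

2 bits/symbol

Probabilities are the counts divided by 160.
Repeatedly combine the two least-probable nodes; the expected code length is the sum of the merged weights.
merge 13/80 + 9/40 → 31/80
merge 9/32 + 53/160 → 49/80
merge 31/80 + 49/80 → 1
L = 31/80 + 49/80 + 1 = 2 bits/symbol.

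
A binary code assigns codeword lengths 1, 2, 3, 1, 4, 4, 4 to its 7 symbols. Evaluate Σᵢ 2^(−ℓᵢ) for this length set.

With common denominator 2^4 = 16: Σ 2^(−ℓᵢ) = 8/16 + 4/16 + 2/16 + 8/16 + 1/16 + 1/16 + 1/16 = 25/16 = 1.5625.

1.5625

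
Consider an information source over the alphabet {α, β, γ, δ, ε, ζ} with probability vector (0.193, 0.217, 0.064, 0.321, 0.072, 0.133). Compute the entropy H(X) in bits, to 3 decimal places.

2.377 bits

H = −Σ pᵢ log₂ pᵢ.
−0.193·log₂(0.193) = 0.4581
−0.217·log₂(0.217) = 0.4783
−0.064·log₂(0.064) = 0.2538
−0.321·log₂(0.321) = 0.5262
−0.072·log₂(0.072) = 0.2733
−0.133·log₂(0.133) = 0.3871
Sum ≈ 2.3768 → 2.377 bits.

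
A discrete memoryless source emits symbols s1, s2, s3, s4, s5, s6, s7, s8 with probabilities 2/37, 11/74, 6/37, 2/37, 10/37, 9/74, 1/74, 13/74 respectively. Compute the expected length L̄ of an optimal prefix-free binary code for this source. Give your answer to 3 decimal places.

2.743 bits/symbol

Repeatedly combine the two least-probable nodes; the expected code length is the sum of the merged weights.
merge 1/74 + 2/37 → 5/74
merge 2/37 + 5/74 → 9/74
merge 9/74 + 9/74 → 9/37
merge 11/74 + 6/37 → 23/74
merge 13/74 + 9/37 → 31/74
merge 10/37 + 23/74 → 43/74
merge 31/74 + 43/74 → 1
L = 5/74 + 9/74 + 9/37 + 23/74 + 31/74 + 43/74 + 1 = 203/74 ≈ 2.743 bits/symbol.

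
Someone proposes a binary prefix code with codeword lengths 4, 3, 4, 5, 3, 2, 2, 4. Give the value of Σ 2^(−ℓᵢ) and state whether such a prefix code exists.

With common denominator 2^5 = 32: Σ 2^(−ℓᵢ) = 2/32 + 4/32 + 2/32 + 1/32 + 4/32 + 8/32 + 8/32 + 2/32 = 31/32 = 0.96875.
Kraft's inequality requires Σ ≤ 1; here Σ = 0.96875 ≤ 1, so such a prefix code exists.

0.96875; yes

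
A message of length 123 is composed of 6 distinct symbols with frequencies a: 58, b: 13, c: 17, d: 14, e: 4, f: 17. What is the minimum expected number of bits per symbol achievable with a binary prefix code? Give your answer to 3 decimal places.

2.195 bits/symbol

Probabilities are the counts divided by 123.
Repeatedly combine the two least-probable nodes; the expected code length is the sum of the merged weights.
merge 4/123 + 13/123 → 17/123
merge 14/123 + 17/123 → 31/123
merge 17/123 + 17/123 → 34/123
merge 31/123 + 34/123 → 65/123
merge 58/123 + 65/123 → 1
L = 17/123 + 31/123 + 34/123 + 65/123 + 1 = 90/41 ≈ 2.195 bits/symbol.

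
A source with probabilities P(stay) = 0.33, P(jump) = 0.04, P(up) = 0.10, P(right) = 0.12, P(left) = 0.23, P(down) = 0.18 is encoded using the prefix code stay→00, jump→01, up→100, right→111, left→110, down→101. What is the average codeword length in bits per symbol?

L̄ = Σ pᵢ·ℓᵢ = 0.33·2 + 0.04·2 + 0.10·3 + 0.12·3 + 0.23·3 + 0.18·3 = 2.63 bits/symbol.

2.63 bits/symbol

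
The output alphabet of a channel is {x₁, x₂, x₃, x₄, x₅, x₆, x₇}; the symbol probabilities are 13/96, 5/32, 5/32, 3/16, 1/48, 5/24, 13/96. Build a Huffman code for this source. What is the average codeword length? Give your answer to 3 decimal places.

2.760 bits/symbol

Repeatedly combine the two least-probable nodes; the expected code length is the sum of the merged weights.
merge 1/48 + 13/96 → 5/32
merge 13/96 + 5/32 → 7/24
merge 5/32 + 5/32 → 5/16
merge 3/16 + 5/24 → 19/48
merge 7/24 + 5/16 → 29/48
merge 19/48 + 29/48 → 1
L = 5/32 + 7/24 + 5/16 + 19/48 + 29/48 + 1 = 265/96 ≈ 2.760 bits/symbol.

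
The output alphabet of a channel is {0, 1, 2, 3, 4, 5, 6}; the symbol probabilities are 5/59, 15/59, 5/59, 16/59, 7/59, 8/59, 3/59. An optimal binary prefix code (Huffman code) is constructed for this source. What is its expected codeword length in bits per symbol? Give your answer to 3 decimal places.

Repeatedly combine the two least-probable nodes; the expected code length is the sum of the merged weights.
merge 3/59 + 5/59 → 8/59
merge 5/59 + 7/59 → 12/59
merge 8/59 + 8/59 → 16/59
merge 12/59 + 15/59 → 27/59
merge 16/59 + 16/59 → 32/59
merge 27/59 + 32/59 → 1
L = 8/59 + 12/59 + 16/59 + 27/59 + 32/59 + 1 = 154/59 ≈ 2.610 bits/symbol.

2.610 bits/symbol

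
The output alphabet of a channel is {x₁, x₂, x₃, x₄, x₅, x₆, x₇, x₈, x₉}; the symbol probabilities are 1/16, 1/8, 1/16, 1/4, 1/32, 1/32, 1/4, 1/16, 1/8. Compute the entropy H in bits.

Each probability is a power of 1/2, so log₂(1/p) is an integer.
H = Σ p·log₂(1/p) = 1/16·4 + 1/8·3 + 1/16·4 + 1/4·2 + 1/32·5 + 1/32·5 + 1/4·2 + 1/16·4 + 1/8·3 = 2.8125 bits.

2.8125 bits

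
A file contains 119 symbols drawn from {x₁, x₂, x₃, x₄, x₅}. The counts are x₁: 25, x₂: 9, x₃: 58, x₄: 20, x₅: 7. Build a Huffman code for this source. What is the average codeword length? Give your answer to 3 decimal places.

Probabilities are the counts divided by 119.
Repeatedly combine the two least-probable nodes; the expected code length is the sum of the merged weights.
merge 1/17 + 9/119 → 16/119
merge 16/119 + 20/119 → 36/119
merge 25/119 + 36/119 → 61/119
merge 58/119 + 61/119 → 1
L = 16/119 + 36/119 + 61/119 + 1 = 232/119 ≈ 1.950 bits/symbol.

1.950 bits/symbol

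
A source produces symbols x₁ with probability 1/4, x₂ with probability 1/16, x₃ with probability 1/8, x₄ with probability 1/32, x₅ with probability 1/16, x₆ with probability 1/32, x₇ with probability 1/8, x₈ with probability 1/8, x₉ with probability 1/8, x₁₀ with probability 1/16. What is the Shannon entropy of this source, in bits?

3.0625 bits

Each probability is a power of 1/2, so log₂(1/p) is an integer.
H = Σ p·log₂(1/p) = 1/4·2 + 1/16·4 + 1/8·3 + 1/32·5 + 1/16·4 + 1/32·5 + 1/8·3 + 1/8·3 + 1/8·3 + 1/16·4 = 3.0625 bits.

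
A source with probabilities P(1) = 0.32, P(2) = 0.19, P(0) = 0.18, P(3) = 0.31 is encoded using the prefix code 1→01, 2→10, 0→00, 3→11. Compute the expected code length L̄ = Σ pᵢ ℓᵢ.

2 bits/symbol

L̄ = Σ pᵢ·ℓᵢ = 0.32·2 + 0.19·2 + 0.18·2 + 0.31·2 = 2 bits/symbol.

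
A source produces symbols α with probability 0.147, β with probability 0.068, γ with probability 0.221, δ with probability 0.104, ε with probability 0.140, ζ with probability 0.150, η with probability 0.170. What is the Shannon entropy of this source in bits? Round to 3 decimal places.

H = −Σ pᵢ log₂ pᵢ.
−0.147·log₂(0.147) = 0.4066
−0.068·log₂(0.068) = 0.2637
−0.221·log₂(0.221) = 0.4813
−0.104·log₂(0.104) = 0.3396
−0.140·log₂(0.140) = 0.3971
−0.150·log₂(0.150) = 0.4105
−0.170·log₂(0.170) = 0.4346
Sum ≈ 2.7335 → 2.733 bits.

2.733 bits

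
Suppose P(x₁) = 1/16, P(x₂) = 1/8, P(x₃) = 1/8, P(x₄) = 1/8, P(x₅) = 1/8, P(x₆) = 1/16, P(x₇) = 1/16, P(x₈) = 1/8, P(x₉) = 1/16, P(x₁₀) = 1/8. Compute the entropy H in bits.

Each probability is a power of 1/2, so log₂(1/p) is an integer.
H = Σ p·log₂(1/p) = 1/16·4 + 1/8·3 + 1/8·3 + 1/8·3 + 1/8·3 + 1/16·4 + 1/16·4 + 1/8·3 + 1/16·4 + 1/8·3 = 3.25 bits.

3.25 bits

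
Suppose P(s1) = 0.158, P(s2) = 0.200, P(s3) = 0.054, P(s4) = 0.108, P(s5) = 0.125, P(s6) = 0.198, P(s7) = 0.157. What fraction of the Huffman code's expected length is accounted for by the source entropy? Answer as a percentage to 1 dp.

98.3%

Entropy H = −Σ p log₂ p ≈ 2.7161 bits.
Huffman merges: 27/500+27/250→81/500; 1/8+157/1000→141/500; 79/500+81/500→8/25; 99/500+1/5→199/500; 141/500+8/25→301/500; 199/500+301/500→1. L = 691/250 ≈ 2.7640.
Efficiency = H/L = 2.7161/2.7640 = 98.3%.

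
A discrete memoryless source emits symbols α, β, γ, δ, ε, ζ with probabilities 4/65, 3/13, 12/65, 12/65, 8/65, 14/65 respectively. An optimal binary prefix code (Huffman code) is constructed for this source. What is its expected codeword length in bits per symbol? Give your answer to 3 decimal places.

Repeatedly combine the two least-probable nodes; the expected code length is the sum of the merged weights.
merge 4/65 + 8/65 → 12/65
merge 12/65 + 12/65 → 24/65
merge 12/65 + 14/65 → 2/5
merge 3/13 + 24/65 → 3/5
merge 2/5 + 3/5 → 1
L = 12/65 + 24/65 + 2/5 + 3/5 + 1 = 166/65 ≈ 2.554 bits/symbol.

2.554 bits/symbol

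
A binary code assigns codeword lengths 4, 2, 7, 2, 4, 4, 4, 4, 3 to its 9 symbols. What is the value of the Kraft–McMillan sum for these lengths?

0.9453125

With common denominator 2^7 = 128: Σ 2^(−ℓᵢ) = 8/128 + 32/128 + 1/128 + 32/128 + 8/128 + 8/128 + 8/128 + 8/128 + 16/128 = 121/128 = 0.9453125.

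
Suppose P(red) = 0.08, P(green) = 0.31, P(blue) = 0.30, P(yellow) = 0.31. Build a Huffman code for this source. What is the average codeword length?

Repeatedly combine the two least-probable nodes; the expected code length is the sum of the merged weights.
merge 2/25 + 3/10 → 19/50
merge 31/100 + 31/100 → 31/50
merge 19/50 + 31/50 → 1
L = 19/50 + 31/50 + 1 = 2 bits/symbol.

2 bits/symbol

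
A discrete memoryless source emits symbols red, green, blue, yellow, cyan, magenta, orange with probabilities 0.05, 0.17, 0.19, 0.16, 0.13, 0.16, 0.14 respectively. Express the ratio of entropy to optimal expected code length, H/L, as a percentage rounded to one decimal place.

97.2%

Entropy H = −Σ p log₂ p ≈ 2.7317 bits.
Huffman merges: 1/20+13/100→9/50; 7/50+4/25→3/10; 4/25+17/100→33/100; 9/50+19/100→37/100; 3/10+33/100→63/100; 37/100+63/100→1. L = 281/100 ≈ 2.8100.
Efficiency = H/L = 2.7317/2.8100 = 97.2%.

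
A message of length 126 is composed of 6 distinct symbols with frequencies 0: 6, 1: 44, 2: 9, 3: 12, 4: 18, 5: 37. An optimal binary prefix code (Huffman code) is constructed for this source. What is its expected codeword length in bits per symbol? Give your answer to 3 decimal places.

2.333 bits/symbol

Probabilities are the counts divided by 126.
Repeatedly combine the two least-probable nodes; the expected code length is the sum of the merged weights.
merge 1/21 + 1/14 → 5/42
merge 2/21 + 5/42 → 3/14
merge 1/7 + 3/14 → 5/14
merge 37/126 + 22/63 → 9/14
merge 5/14 + 9/14 → 1
L = 5/42 + 3/14 + 5/14 + 9/14 + 1 = 7/3 ≈ 2.333 bits/symbol.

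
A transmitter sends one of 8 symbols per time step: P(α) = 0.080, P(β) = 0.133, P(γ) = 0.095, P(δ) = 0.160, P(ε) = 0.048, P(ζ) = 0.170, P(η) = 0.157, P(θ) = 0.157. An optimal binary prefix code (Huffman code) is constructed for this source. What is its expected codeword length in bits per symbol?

Repeatedly combine the two least-probable nodes; the expected code length is the sum of the merged weights.
merge 6/125 + 2/25 → 16/125
merge 19/200 + 16/125 → 223/1000
merge 133/1000 + 157/1000 → 29/100
merge 157/1000 + 4/25 → 317/1000
merge 17/100 + 223/1000 → 393/1000
merge 29/100 + 317/1000 → 607/1000
merge 393/1000 + 607/1000 → 1
L = 16/125 + 223/1000 + 29/100 + 317/1000 + 393/1000 + 607/1000 + 1 = 1479/500 = 2.958 bits/symbol.

2.958 bits/symbol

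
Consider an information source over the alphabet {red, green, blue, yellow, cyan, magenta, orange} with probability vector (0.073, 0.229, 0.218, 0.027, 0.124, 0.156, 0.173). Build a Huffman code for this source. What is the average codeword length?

Repeatedly combine the two least-probable nodes; the expected code length is the sum of the merged weights.
merge 27/1000 + 73/1000 → 1/10
merge 1/10 + 31/250 → 28/125
merge 39/250 + 173/1000 → 329/1000
merge 109/500 + 28/125 → 221/500
merge 229/1000 + 329/1000 → 279/500
merge 221/500 + 279/500 → 1
L = 1/10 + 28/125 + 329/1000 + 221/500 + 279/500 + 1 = 2653/1000 = 2.653 bits/symbol.

2.653 bits/symbol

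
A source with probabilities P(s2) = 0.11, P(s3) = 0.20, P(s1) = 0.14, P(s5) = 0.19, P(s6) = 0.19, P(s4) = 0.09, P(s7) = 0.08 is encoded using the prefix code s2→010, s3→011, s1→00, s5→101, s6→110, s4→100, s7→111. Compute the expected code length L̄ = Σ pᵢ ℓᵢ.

2.86 bits/symbol

L̄ = Σ pᵢ·ℓᵢ = 0.11·3 + 0.20·3 + 0.14·2 + 0.19·3 + 0.19·3 + 0.09·3 + 0.08·3 = 2.86 bits/symbol.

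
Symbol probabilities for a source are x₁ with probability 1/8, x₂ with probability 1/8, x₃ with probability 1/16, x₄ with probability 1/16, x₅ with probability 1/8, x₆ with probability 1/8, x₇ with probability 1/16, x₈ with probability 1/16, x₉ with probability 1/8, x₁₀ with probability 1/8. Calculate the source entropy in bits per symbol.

Each probability is a power of 1/2, so log₂(1/p) is an integer.
H = Σ p·log₂(1/p) = 1/8·3 + 1/8·3 + 1/16·4 + 1/16·4 + 1/8·3 + 1/8·3 + 1/16·4 + 1/16·4 + 1/8·3 + 1/8·3 = 3.25 bits.

3.25 bits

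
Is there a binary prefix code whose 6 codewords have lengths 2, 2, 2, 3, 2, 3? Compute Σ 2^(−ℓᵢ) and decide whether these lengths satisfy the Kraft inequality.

1.25; no

With common denominator 2^3 = 8: Σ 2^(−ℓᵢ) = 2/8 + 2/8 + 2/8 + 1/8 + 2/8 + 1/8 = 10/8 = 1.25.
Kraft's inequality requires Σ ≤ 1; here Σ = 1.25 > 1, so no such prefix code exists.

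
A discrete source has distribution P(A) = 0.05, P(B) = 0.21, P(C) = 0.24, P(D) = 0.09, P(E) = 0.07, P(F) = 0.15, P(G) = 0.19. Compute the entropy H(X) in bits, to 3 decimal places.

2.630 bits

H = −Σ pᵢ log₂ pᵢ.
−0.05·log₂(0.05) = 0.2161
−0.21·log₂(0.21) = 0.4728
−0.24·log₂(0.24) = 0.4941
−0.09·log₂(0.09) = 0.3127
−0.07·log₂(0.07) = 0.2686
−0.15·log₂(0.15) = 0.4105
−0.19·log₂(0.19) = 0.4552
Sum ≈ 2.6300 → 2.630 bits.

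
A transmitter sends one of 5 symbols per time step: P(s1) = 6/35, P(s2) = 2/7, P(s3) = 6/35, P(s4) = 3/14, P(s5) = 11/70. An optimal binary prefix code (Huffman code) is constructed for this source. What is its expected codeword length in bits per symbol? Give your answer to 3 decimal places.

Repeatedly combine the two least-probable nodes; the expected code length is the sum of the merged weights.
merge 11/70 + 6/35 → 23/70
merge 6/35 + 3/14 → 27/70
merge 2/7 + 23/70 → 43/70
merge 27/70 + 43/70 → 1
L = 23/70 + 27/70 + 43/70 + 1 = 163/70 ≈ 2.329 bits/symbol.

2.329 bits/symbol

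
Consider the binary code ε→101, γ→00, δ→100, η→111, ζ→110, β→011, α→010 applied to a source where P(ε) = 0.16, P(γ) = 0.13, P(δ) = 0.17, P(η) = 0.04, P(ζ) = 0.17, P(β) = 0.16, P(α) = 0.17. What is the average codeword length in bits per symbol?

2.87 bits/symbol

L̄ = Σ pᵢ·ℓᵢ = 0.16·3 + 0.13·2 + 0.17·3 + 0.04·3 + 0.17·3 + 0.16·3 + 0.17·3 = 2.87 bits/symbol.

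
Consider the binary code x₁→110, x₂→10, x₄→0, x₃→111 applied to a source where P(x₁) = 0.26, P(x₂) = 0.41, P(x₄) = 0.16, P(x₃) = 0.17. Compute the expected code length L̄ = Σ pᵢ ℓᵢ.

2.27 bits/symbol

L̄ = Σ pᵢ·ℓᵢ = 0.26·3 + 0.41·2 + 0.16·1 + 0.17·3 = 2.27 bits/symbol.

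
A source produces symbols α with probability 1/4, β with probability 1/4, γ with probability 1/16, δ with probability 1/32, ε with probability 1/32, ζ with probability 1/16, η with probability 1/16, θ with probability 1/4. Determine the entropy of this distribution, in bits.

2.5625 bits

Each probability is a power of 1/2, so log₂(1/p) is an integer.
H = Σ p·log₂(1/p) = 1/4·2 + 1/4·2 + 1/16·4 + 1/32·5 + 1/32·5 + 1/16·4 + 1/16·4 + 1/4·2 = 2.5625 bits.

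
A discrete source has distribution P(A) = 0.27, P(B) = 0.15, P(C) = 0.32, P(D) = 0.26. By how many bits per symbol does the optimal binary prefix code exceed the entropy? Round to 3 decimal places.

Entropy H = −Σ p log₂ p ≈ 1.9519 bits.
Huffman merges: 3/20+13/50→41/100; 27/100+8/25→59/100; 41/100+59/100→1. L = 2 ≈ 2.0000.
L − H = 2.0000 − 1.9519 = 0.048 bits.

0.048 bits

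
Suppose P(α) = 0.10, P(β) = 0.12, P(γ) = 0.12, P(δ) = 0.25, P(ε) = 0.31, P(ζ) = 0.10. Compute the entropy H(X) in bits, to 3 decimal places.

2.422 bits

H = −Σ pᵢ log₂ pᵢ.
−0.10·log₂(0.10) = 0.3322
−0.12·log₂(0.12) = 0.3671
−0.12·log₂(0.12) = 0.3671
−0.25·log₂(0.25) = 0.5000
−0.31·log₂(0.31) = 0.5238
−0.10·log₂(0.10) = 0.3322
Sum ≈ 2.4223 → 2.422 bits.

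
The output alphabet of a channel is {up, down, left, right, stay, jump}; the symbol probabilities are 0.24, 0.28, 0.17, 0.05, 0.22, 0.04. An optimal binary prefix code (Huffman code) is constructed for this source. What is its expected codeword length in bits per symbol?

Repeatedly combine the two least-probable nodes; the expected code length is the sum of the merged weights.
merge 1/25 + 1/20 → 9/100
merge 9/100 + 17/100 → 13/50
merge 11/50 + 6/25 → 23/50
merge 13/50 + 7/25 → 27/50
merge 23/50 + 27/50 → 1
L = 9/100 + 13/50 + 23/50 + 27/50 + 1 = 47/20 = 2.35 bits/symbol.

2.35 bits/symbol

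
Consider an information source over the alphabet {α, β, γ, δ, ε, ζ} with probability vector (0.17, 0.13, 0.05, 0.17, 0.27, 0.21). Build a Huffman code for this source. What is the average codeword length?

Repeatedly combine the two least-probable nodes; the expected code length is the sum of the merged weights.
merge 1/20 + 13/100 → 9/50
merge 17/100 + 17/100 → 17/50
merge 9/50 + 21/100 → 39/100
merge 27/100 + 17/50 → 61/100
merge 39/100 + 61/100 → 1
L = 9/50 + 17/50 + 39/100 + 61/100 + 1 = 63/25 = 2.52 bits/symbol.

2.52 bits/symbol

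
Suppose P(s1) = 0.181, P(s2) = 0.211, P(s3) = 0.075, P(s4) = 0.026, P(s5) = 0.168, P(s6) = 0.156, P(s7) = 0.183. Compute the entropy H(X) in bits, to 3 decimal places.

H = −Σ pᵢ log₂ pᵢ.
−0.181·log₂(0.181) = 0.4463
−0.211·log₂(0.211) = 0.4736
−0.075·log₂(0.075) = 0.2803
−0.026·log₂(0.026) = 0.1369
−0.168·log₂(0.168) = 0.4323
−0.156·log₂(0.156) = 0.4181
−0.183·log₂(0.183) = 0.4484
Sum ≈ 2.6360 → 2.636 bits.

2.636 bits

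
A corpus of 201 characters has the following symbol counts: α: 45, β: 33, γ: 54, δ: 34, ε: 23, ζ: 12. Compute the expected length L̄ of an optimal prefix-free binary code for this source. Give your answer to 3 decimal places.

Probabilities are the counts divided by 201.
Repeatedly combine the two least-probable nodes; the expected code length is the sum of the merged weights.
merge 4/67 + 23/201 → 35/201
merge 11/67 + 34/201 → 1/3
merge 35/201 + 15/67 → 80/201
merge 18/67 + 1/3 → 121/201
merge 80/201 + 121/201 → 1
L = 35/201 + 1/3 + 80/201 + 121/201 + 1 = 168/67 ≈ 2.507 bits/symbol.

2.507 bits/symbol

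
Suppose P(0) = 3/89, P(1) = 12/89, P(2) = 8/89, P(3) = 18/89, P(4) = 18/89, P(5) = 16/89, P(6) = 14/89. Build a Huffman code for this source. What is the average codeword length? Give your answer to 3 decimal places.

2.719 bits/symbol

Repeatedly combine the two least-probable nodes; the expected code length is the sum of the merged weights.
merge 3/89 + 8/89 → 11/89
merge 11/89 + 12/89 → 23/89
merge 14/89 + 16/89 → 30/89
merge 18/89 + 18/89 → 36/89
merge 23/89 + 30/89 → 53/89
merge 36/89 + 53/89 → 1
L = 11/89 + 23/89 + 30/89 + 36/89 + 53/89 + 1 = 242/89 ≈ 2.719 bits/symbol.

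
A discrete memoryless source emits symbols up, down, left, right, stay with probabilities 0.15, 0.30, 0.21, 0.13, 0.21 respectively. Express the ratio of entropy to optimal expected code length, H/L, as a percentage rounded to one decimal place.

99.1%

Entropy H = −Σ p log₂ p ≈ 2.2599 bits.
Huffman merges: 13/100+3/20→7/25; 21/100+21/100→21/50; 7/25+3/10→29/50; 21/50+29/50→1. L = 57/25 ≈ 2.2800.
Efficiency = H/L = 2.2599/2.2800 = 99.1%.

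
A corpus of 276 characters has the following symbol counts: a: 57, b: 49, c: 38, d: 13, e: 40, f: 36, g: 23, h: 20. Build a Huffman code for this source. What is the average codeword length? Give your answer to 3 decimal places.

Probabilities are the counts divided by 276.
Repeatedly combine the two least-probable nodes; the expected code length is the sum of the merged weights.
merge 13/276 + 5/69 → 11/92
merge 1/12 + 11/92 → 14/69
merge 3/23 + 19/138 → 37/138
merge 10/69 + 49/276 → 89/276
merge 14/69 + 19/92 → 113/276
merge 37/138 + 89/276 → 163/276
merge 113/276 + 163/276 → 1
L = 11/92 + 14/69 + 37/138 + 89/276 + 113/276 + 163/276 + 1 = 67/23 ≈ 2.913 bits/symbol.

2.913 bits/symbol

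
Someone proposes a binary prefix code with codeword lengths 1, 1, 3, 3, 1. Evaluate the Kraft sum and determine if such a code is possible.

1.75; no

With common denominator 2^3 = 8: Σ 2^(−ℓᵢ) = 4/8 + 4/8 + 1/8 + 1/8 + 4/8 = 14/8 = 1.75.
Kraft's inequality requires Σ ≤ 1; here Σ = 1.75 > 1, so no such prefix code exists.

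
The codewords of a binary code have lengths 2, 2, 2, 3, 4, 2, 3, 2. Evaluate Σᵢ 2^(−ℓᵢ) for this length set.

1.5625

With common denominator 2^4 = 16: Σ 2^(−ℓᵢ) = 4/16 + 4/16 + 4/16 + 2/16 + 1/16 + 4/16 + 2/16 + 4/16 = 25/16 = 1.5625.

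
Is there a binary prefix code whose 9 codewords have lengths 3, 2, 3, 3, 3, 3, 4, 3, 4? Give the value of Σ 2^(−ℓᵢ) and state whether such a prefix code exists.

1.125; no

With common denominator 2^4 = 16: Σ 2^(−ℓᵢ) = 2/16 + 4/16 + 2/16 + 2/16 + 2/16 + 2/16 + 1/16 + 2/16 + 1/16 = 18/16 = 1.125.
Kraft's inequality requires Σ ≤ 1; here Σ = 1.125 > 1, so no such prefix code exists.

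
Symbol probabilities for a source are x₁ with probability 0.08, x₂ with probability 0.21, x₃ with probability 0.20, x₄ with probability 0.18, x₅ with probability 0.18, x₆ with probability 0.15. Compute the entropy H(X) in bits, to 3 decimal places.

H = −Σ pᵢ log₂ pᵢ.
−0.08·log₂(0.08) = 0.2915
−0.21·log₂(0.21) = 0.4728
−0.20·log₂(0.20) = 0.4644
−0.18·log₂(0.18) = 0.4453
−0.18·log₂(0.18) = 0.4453
−0.15·log₂(0.15) = 0.4105
Sum ≈ 2.5299 → 2.530 bits.

2.530 bits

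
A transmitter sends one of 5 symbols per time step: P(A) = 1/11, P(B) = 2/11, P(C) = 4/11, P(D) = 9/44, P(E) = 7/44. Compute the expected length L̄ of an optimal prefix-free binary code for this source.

2.25 bits/symbol

Repeatedly combine the two least-probable nodes; the expected code length is the sum of the merged weights.
merge 1/11 + 7/44 → 1/4
merge 2/11 + 9/44 → 17/44
merge 1/4 + 4/11 → 27/44
merge 17/44 + 27/44 → 1
L = 1/4 + 17/44 + 27/44 + 1 = 9/4 = 2.25 bits/symbol.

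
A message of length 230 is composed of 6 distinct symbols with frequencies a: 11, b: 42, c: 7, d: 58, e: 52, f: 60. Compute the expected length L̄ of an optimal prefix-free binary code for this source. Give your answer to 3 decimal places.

2.339 bits/symbol

Probabilities are the counts divided by 230.
Repeatedly combine the two least-probable nodes; the expected code length is the sum of the merged weights.
merge 7/230 + 11/230 → 9/115
merge 9/115 + 21/115 → 6/23
merge 26/115 + 29/115 → 11/23
merge 6/23 + 6/23 → 12/23
merge 11/23 + 12/23 → 1
L = 9/115 + 6/23 + 11/23 + 12/23 + 1 = 269/115 ≈ 2.339 bits/symbol.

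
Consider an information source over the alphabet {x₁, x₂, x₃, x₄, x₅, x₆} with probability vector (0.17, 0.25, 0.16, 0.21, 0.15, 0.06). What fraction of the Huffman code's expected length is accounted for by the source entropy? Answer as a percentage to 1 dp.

97.8%

Entropy H = −Σ p log₂ p ≈ 2.4845 bits.
Huffman merges: 3/50+3/20→21/100; 4/25+17/100→33/100; 21/100+21/100→21/50; 1/4+33/100→29/50; 21/50+29/50→1. L = 127/50 ≈ 2.5400.
Efficiency = H/L = 2.4845/2.5400 = 97.8%.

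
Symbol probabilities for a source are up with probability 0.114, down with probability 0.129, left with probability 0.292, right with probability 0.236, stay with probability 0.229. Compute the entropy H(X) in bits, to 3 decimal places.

H = −Σ pᵢ log₂ pᵢ.
−0.114·log₂(0.114) = 0.3571
−0.129·log₂(0.129) = 0.3811
−0.292·log₂(0.292) = 0.5186
−0.236·log₂(0.236) = 0.4916
−0.229·log₂(0.229) = 0.4870
Sum ≈ 2.2355 → 2.235 bits.

2.235 bits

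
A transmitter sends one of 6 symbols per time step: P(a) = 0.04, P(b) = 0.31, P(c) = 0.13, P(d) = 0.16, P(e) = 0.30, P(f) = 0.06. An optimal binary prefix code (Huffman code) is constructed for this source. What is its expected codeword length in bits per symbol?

Repeatedly combine the two least-probable nodes; the expected code length is the sum of the merged weights.
merge 1/25 + 3/50 → 1/10
merge 1/10 + 13/100 → 23/100
merge 4/25 + 23/100 → 39/100
merge 3/10 + 31/100 → 61/100
merge 39/100 + 61/100 → 1
L = 1/10 + 23/100 + 39/100 + 61/100 + 1 = 233/100 = 2.33 bits/symbol.

2.33 bits/symbol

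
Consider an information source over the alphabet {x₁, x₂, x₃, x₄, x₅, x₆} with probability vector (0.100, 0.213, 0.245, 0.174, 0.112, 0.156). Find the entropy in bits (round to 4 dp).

2.5154 bits

H = −Σ pᵢ log₂ pᵢ.
−0.100·log₂(0.100) = 0.3322
−0.213·log₂(0.213) = 0.4752
−0.245·log₂(0.245) = 0.4971
−0.174·log₂(0.174) = 0.4390
−0.112·log₂(0.112) = 0.3537
−0.156·log₂(0.156) = 0.4181
Sum ≈ 2.5154 → 2.5154 bits.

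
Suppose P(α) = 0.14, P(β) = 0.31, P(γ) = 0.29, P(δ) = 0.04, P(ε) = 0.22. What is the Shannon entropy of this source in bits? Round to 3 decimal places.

H = −Σ pᵢ log₂ pᵢ.
−0.14·log₂(0.14) = 0.3971
−0.31·log₂(0.31) = 0.5238
−0.29·log₂(0.29) = 0.5179
−0.04·log₂(0.04) = 0.1858
−0.22·log₂(0.22) = 0.4806
Sum ≈ 2.1051 → 2.105 bits.

2.105 bits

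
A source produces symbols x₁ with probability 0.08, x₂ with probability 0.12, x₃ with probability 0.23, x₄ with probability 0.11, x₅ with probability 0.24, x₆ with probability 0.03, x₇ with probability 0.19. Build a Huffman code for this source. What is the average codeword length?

2.64 bits/symbol

Repeatedly combine the two least-probable nodes; the expected code length is the sum of the merged weights.
merge 3/100 + 2/25 → 11/100
merge 11/100 + 11/100 → 11/50
merge 3/25 + 19/100 → 31/100
merge 11/50 + 23/100 → 9/20
merge 6/25 + 31/100 → 11/20
merge 9/20 + 11/20 → 1
L = 11/100 + 11/50 + 31/100 + 9/20 + 11/20 + 1 = 66/25 = 2.64 bits/symbol.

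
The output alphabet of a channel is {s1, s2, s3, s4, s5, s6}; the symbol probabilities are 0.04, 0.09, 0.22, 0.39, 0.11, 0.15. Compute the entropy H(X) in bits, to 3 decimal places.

2.270 bits

H = −Σ pᵢ log₂ pᵢ.
−0.04·log₂(0.04) = 0.1858
−0.09·log₂(0.09) = 0.3127
−0.22·log₂(0.22) = 0.4806
−0.39·log₂(0.39) = 0.5298
−0.11·log₂(0.11) = 0.3503
−0.15·log₂(0.15) = 0.4105
Sum ≈ 2.2696 → 2.270 bits.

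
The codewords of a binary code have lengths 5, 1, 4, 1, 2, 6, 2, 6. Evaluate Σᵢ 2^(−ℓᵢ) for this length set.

With common denominator 2^6 = 64: Σ 2^(−ℓᵢ) = 2/64 + 32/64 + 4/64 + 32/64 + 16/64 + 1/64 + 16/64 + 1/64 = 104/64 = 1.625.

1.625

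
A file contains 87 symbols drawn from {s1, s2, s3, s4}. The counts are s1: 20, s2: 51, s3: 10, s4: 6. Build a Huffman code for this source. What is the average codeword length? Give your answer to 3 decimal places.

1.598 bits/symbol

Probabilities are the counts divided by 87.
Repeatedly combine the two least-probable nodes; the expected code length is the sum of the merged weights.
merge 2/29 + 10/87 → 16/87
merge 16/87 + 20/87 → 12/29
merge 12/29 + 17/29 → 1
L = 16/87 + 12/29 + 1 = 139/87 ≈ 1.598 bits/symbol.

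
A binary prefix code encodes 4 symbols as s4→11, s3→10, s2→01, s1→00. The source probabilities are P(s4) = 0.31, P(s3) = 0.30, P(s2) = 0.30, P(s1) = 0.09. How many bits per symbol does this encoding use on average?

L̄ = Σ pᵢ·ℓᵢ = 0.31·2 + 0.30·2 + 0.30·2 + 0.09·2 = 2 bits/symbol.

2 bits/symbol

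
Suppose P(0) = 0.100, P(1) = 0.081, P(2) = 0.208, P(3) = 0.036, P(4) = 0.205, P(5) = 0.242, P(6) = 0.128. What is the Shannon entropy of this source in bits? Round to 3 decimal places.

2.613 bits

H = −Σ pᵢ log₂ pᵢ.
−0.100·log₂(0.100) = 0.3322
−0.081·log₂(0.081) = 0.2937
−0.208·log₂(0.208) = 0.4712
−0.036·log₂(0.036) = 0.1727
−0.205·log₂(0.205) = 0.4687
−0.242·log₂(0.242) = 0.4954
−0.128·log₂(0.128) = 0.3796
Sum ≈ 2.6134 → 2.613 bits.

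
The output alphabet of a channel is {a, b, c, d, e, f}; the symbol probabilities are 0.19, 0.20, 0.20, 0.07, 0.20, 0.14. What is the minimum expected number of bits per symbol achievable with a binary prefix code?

Repeatedly combine the two least-probable nodes; the expected code length is the sum of the merged weights.
merge 7/100 + 7/50 → 21/100
merge 19/100 + 1/5 → 39/100
merge 1/5 + 1/5 → 2/5
merge 21/100 + 39/100 → 3/5
merge 2/5 + 3/5 → 1
L = 21/100 + 39/100 + 2/5 + 3/5 + 1 = 13/5 = 2.6 bits/symbol.

2.6 bits/symbol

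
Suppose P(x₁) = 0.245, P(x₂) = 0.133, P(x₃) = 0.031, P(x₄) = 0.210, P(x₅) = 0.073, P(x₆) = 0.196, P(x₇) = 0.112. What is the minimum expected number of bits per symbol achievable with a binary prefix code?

Repeatedly combine the two least-probable nodes; the expected code length is the sum of the merged weights.
merge 31/1000 + 73/1000 → 13/125
merge 13/125 + 14/125 → 27/125
merge 133/1000 + 49/250 → 329/1000
merge 21/100 + 27/125 → 213/500
merge 49/200 + 329/1000 → 287/500
merge 213/500 + 287/500 → 1
L = 13/125 + 27/125 + 329/1000 + 213/500 + 287/500 + 1 = 2649/1000 = 2.649 bits/symbol.

2.649 bits/symbol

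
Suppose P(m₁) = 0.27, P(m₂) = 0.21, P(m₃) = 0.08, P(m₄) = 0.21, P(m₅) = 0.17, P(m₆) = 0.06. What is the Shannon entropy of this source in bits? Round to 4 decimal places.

2.4253 bits

H = −Σ pᵢ log₂ pᵢ.
−0.27·log₂(0.27) = 0.5100
−0.21·log₂(0.21) = 0.4728
−0.08·log₂(0.08) = 0.2915
−0.21·log₂(0.21) = 0.4728
−0.17·log₂(0.17) = 0.4346
−0.06·log₂(0.06) = 0.2435
Sum ≈ 2.4253 → 2.4253 bits.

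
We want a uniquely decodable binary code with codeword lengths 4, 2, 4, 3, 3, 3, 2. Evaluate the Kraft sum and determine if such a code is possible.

With common denominator 2^4 = 16: Σ 2^(−ℓᵢ) = 1/16 + 4/16 + 1/16 + 2/16 + 2/16 + 2/16 + 4/16 = 16/16 = 1.
Kraft's inequality requires Σ ≤ 1; here Σ = 1 ≤ 1, so such a prefix code exists.

1; yes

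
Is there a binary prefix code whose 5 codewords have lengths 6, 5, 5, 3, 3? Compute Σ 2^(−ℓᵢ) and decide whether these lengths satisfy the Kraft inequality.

With common denominator 2^6 = 64: Σ 2^(−ℓᵢ) = 1/64 + 2/64 + 2/64 + 8/64 + 8/64 = 21/64 = 0.328125.
Kraft's inequality requires Σ ≤ 1; here Σ = 0.328125 ≤ 1, so such a prefix code exists.

0.328125; yes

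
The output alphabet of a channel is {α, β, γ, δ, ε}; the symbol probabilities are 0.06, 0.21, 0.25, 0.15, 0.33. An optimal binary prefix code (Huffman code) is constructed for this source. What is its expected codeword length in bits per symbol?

Repeatedly combine the two least-probable nodes; the expected code length is the sum of the merged weights.
merge 3/50 + 3/20 → 21/100
merge 21/100 + 21/100 → 21/50
merge 1/4 + 33/100 → 29/50
merge 21/50 + 29/50 → 1
L = 21/100 + 21/50 + 29/50 + 1 = 221/100 = 2.21 bits/symbol.

2.21 bits/symbol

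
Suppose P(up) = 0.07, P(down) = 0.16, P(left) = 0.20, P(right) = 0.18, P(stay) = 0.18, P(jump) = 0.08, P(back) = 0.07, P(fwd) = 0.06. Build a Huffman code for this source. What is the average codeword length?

Repeatedly combine the two least-probable nodes; the expected code length is the sum of the merged weights.
merge 3/50 + 7/100 → 13/100
merge 7/100 + 2/25 → 3/20
merge 13/100 + 3/20 → 7/25
merge 4/25 + 9/50 → 17/50
merge 9/50 + 1/5 → 19/50
merge 7/25 + 17/50 → 31/50
merge 19/50 + 31/50 → 1
L = 13/100 + 3/20 + 7/25 + 17/50 + 19/50 + 31/50 + 1 = 29/10 = 2.9 bits/symbol.

2.9 bits/symbol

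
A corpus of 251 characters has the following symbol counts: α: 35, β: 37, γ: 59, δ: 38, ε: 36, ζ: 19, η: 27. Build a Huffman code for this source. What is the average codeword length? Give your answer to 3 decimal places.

Probabilities are the counts divided by 251.
Repeatedly combine the two least-probable nodes; the expected code length is the sum of the merged weights.
merge 19/251 + 27/251 → 46/251
merge 35/251 + 36/251 → 71/251
merge 37/251 + 38/251 → 75/251
merge 46/251 + 59/251 → 105/251
merge 71/251 + 75/251 → 146/251
merge 105/251 + 146/251 → 1
L = 46/251 + 71/251 + 75/251 + 105/251 + 146/251 + 1 = 694/251 ≈ 2.765 bits/symbol.

2.765 bits/symbol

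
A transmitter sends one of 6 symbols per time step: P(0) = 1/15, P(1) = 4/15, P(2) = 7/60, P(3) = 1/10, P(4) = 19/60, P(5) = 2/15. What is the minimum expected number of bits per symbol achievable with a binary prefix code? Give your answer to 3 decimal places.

Repeatedly combine the two least-probable nodes; the expected code length is the sum of the merged weights.
merge 1/15 + 1/10 → 1/6
merge 7/60 + 2/15 → 1/4
merge 1/6 + 1/4 → 5/12
merge 4/15 + 19/60 → 7/12
merge 5/12 + 7/12 → 1
L = 1/6 + 1/4 + 5/12 + 7/12 + 1 = 29/12 ≈ 2.417 bits/symbol.

2.417 bits/symbol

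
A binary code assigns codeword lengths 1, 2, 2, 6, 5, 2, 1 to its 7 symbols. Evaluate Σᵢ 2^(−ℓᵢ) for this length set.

With common denominator 2^6 = 64: Σ 2^(−ℓᵢ) = 32/64 + 16/64 + 16/64 + 1/64 + 2/64 + 16/64 + 32/64 = 115/64 = 1.796875.

1.796875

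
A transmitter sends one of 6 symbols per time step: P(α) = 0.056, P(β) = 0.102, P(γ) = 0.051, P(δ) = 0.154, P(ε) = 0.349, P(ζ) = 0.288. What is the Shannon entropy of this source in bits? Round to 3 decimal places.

H = −Σ pᵢ log₂ pᵢ.
−0.056·log₂(0.056) = 0.2329
−0.102·log₂(0.102) = 0.3359
−0.051·log₂(0.051) = 0.2190
−0.154·log₂(0.154) = 0.4156
−0.349·log₂(0.349) = 0.5300
−0.288·log₂(0.288) = 0.5172
Sum ≈ 2.2506 → 2.251 bits.

2.251 bits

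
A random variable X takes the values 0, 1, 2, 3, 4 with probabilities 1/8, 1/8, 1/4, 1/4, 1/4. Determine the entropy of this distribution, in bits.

2.25 bits

Each probability is a power of 1/2, so log₂(1/p) is an integer.
H = Σ p·log₂(1/p) = 1/8·3 + 1/8·3 + 1/4·2 + 1/4·2 + 1/4·2 = 2.25 bits.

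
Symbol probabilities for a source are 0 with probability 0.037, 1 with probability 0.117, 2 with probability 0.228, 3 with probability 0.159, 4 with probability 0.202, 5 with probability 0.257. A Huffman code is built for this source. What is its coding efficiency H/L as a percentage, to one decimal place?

97.9%

Entropy H = −Σ p log₂ p ≈ 2.4162 bits.
Huffman merges: 37/1000+117/1000→77/500; 77/500+159/1000→313/1000; 101/500+57/250→43/100; 257/1000+313/1000→57/100; 43/100+57/100→1. L = 2467/1000 ≈ 2.4670.
Efficiency = H/L = 2.4162/2.4670 = 97.9%.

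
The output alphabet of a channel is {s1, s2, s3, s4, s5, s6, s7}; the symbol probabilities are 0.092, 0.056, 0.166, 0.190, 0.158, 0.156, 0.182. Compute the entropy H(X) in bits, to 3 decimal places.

2.721 bits

H = −Σ pᵢ log₂ pᵢ.
−0.092·log₂(0.092) = 0.3167
−0.056·log₂(0.056) = 0.2329
−0.166·log₂(0.166) = 0.4301
−0.190·log₂(0.190) = 0.4552
−0.158·log₂(0.158) = 0.4206
−0.156·log₂(0.156) = 0.4181
−0.182·log₂(0.182) = 0.4474
Sum ≈ 2.7209 → 2.721 bits.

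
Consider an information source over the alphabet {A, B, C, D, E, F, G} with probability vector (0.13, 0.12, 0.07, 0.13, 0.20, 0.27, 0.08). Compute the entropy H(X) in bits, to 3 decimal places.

H = −Σ pᵢ log₂ pᵢ.
−0.13·log₂(0.13) = 0.3826
−0.12·log₂(0.12) = 0.3671
−0.07·log₂(0.07) = 0.2686
−0.13·log₂(0.13) = 0.3826
−0.20·log₂(0.20) = 0.4644
−0.27·log₂(0.27) = 0.5100
−0.08·log₂(0.08) = 0.2915
Sum ≈ 2.6668 → 2.667 bits.

2.667 bits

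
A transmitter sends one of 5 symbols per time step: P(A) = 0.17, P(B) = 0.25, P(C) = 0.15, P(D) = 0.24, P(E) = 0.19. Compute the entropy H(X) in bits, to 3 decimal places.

2.294 bits

H = −Σ pᵢ log₂ pᵢ.
−0.17·log₂(0.17) = 0.4346
−0.25·log₂(0.25) = 0.5000
−0.15·log₂(0.15) = 0.4105
−0.24·log₂(0.24) = 0.4941
−0.19·log₂(0.19) = 0.4552
Sum ≈ 2.2945 → 2.294 bits.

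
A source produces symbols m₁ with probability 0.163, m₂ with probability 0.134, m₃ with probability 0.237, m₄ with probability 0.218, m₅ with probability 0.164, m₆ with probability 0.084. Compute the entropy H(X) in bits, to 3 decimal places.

H = −Σ pᵢ log₂ pᵢ.
−0.163·log₂(0.163) = 0.4266
−0.134·log₂(0.134) = 0.3886
−0.237·log₂(0.237) = 0.4923
−0.218·log₂(0.218) = 0.4791
−0.164·log₂(0.164) = 0.4278
−0.084·log₂(0.084) = 0.3002
Sum ≈ 2.5144 → 2.514 bits.

2.514 bits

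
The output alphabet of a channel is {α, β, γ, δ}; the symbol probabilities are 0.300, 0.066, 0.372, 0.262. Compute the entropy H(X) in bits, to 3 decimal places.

1.817 bits

H = −Σ pᵢ log₂ pᵢ.
−0.300·log₂(0.300) = 0.5211
−0.066·log₂(0.066) = 0.2588
−0.372·log₂(0.372) = 0.5307
−0.262·log₂(0.262) = 0.5063
Sum ≈ 1.8169 → 1.817 bits.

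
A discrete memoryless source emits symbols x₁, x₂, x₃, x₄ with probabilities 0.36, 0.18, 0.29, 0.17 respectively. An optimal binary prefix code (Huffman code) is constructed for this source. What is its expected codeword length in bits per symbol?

1.99 bits/symbol

Repeatedly combine the two least-probable nodes; the expected code length is the sum of the merged weights.
merge 17/100 + 9/50 → 7/20
merge 29/100 + 7/20 → 16/25
merge 9/25 + 16/25 → 1
L = 7/20 + 16/25 + 1 = 199/100 = 1.99 bits/symbol.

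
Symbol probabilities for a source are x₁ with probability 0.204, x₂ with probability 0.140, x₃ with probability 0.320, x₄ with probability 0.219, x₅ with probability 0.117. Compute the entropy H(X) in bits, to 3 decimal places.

H = −Σ pᵢ log₂ pᵢ.
−0.204·log₂(0.204) = 0.4678
−0.140·log₂(0.140) = 0.3971
−0.320·log₂(0.320) = 0.5260
−0.219·log₂(0.219) = 0.4798
−0.117·log₂(0.117) = 0.3622
Sum ≈ 2.2330 → 2.233 bits.

2.233 bits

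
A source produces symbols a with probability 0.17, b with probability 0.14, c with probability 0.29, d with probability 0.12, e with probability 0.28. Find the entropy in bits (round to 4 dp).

H = −Σ pᵢ log₂ pᵢ.
−0.17·log₂(0.17) = 0.4346
−0.14·log₂(0.14) = 0.3971
−0.29·log₂(0.29) = 0.5179
−0.12·log₂(0.12) = 0.3671
−0.28·log₂(0.28) = 0.5142
Sum ≈ 2.2309 → 2.2309 bits.

2.2309 bits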